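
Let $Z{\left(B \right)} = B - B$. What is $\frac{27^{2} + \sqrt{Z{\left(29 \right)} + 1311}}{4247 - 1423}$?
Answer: $\frac{729}{2824} + \frac{\sqrt{1311}}{2824} \approx 0.27097$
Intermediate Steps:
$Z{\left(B \right)} = 0$
$\frac{27^{2} + \sqrt{Z{\left(29 \right)} + 1311}}{4247 - 1423} = \frac{27^{2} + \sqrt{0 + 1311}}{4247 - 1423} = \frac{729 + \sqrt{1311}}{2824} = \left(729 + \sqrt{1311}\right) \frac{1}{2824} = \frac{729}{2824} + \frac{\sqrt{1311}}{2824}$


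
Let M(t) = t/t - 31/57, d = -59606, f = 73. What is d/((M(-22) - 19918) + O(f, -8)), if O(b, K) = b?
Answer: 3397542/1131139 ≈ 3.0036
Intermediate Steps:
M(t) = 26/57 (M(t) = 1 - 31*1/57 = 1 - 31/57 = 26/57)
d/((M(-22) - 19918) + O(f, -8)) = -59606/((26/57 - 19918) + 73) = -59606/(-1135300/57 + 73) = -59606/(-1131139/57) = -59606*(-57/1131139) = 3397542/1131139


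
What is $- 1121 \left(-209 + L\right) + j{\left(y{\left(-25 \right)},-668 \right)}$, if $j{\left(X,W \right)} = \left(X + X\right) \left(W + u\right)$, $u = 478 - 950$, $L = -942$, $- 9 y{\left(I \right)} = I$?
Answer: $\frac{3851813}{3} \approx 1.2839 \cdot 10^{6}$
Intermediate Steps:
$y{\left(I \right)} = - \frac{I}{9}$
$u = -472$
$j{\left(X,W \right)} = 2 X \left(-472 + W\right)$ ($j{\left(X,W \right)} = \left(X + X\right) \left(W - 472\right) = 2 X \left(-472 + W\right)$)
$- 1121 \left(-209 + L\right) + j{\left(y{\left(-25 \right)},-668 \right)} = - 1121 \left(-209 - 942\right) + 2 \left(\left(- \frac{1}{9}\right) \left(-25\right)\right) \left(-472 - 668\right) = \left(-1121\right) \left(-1151\right) + 2 \cdot \frac{25}{9} \left(-1140\right) = 1290271 - \frac{19000}{3} = \frac{3851813}{3}$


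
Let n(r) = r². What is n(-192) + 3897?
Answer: 40761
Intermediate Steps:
n(-192) + 3897 = (-192)² + 3897 = 36864 + 3897 = 40761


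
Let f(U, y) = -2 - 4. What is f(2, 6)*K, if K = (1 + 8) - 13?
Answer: 24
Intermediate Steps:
f(U, y) = -6
K = -4 (K = 9 - 13 = -4)
f(2, 6)*K = -6*(-4) = 24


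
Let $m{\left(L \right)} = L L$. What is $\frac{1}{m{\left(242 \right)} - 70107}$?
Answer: $- \frac{1}{11543} \approx -8.6633 \cdot 10^{-5}$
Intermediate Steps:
$m{\left(L \right)} = L^{2}$
$\frac{1}{m{\left(242 \right)} - 70107} = \frac{1}{242^{2} - 70107} = \frac{1}{58564 - 70107} = \frac{1}{-11543} = - \frac{1}{11543}$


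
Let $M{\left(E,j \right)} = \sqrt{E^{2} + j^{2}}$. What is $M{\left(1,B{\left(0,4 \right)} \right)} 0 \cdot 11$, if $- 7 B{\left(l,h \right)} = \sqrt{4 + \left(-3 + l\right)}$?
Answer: $0$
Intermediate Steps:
$B{\left(l,h \right)} = - \frac{\sqrt{1 + l}}{7}$ ($B{\left(l,h \right)} = - \frac{\sqrt{4 + \left(-3 + l\right)}}{7} = - \frac{\sqrt{1 + l}}{7}$)
$M{\left(1,B{\left(0,4 \right)} \right)} 0 \cdot 11 = \sqrt{1^{2} + \left(- \frac{\sqrt{1 + 0}}{7}\right)^{2}} \cdot 0 \cdot 11 = \sqrt{1 + \left(- \frac{\sqrt{1}}{7}\right)^{2}} \cdot 0 \cdot 11 = \sqrt{1 + \left(\left(- \frac{1}{7}\right) 1\right)^{2}} \cdot 0 \cdot 11 = \sqrt{1 + \left(- \frac{1}{7}\right)^{2}} \cdot 0 \cdot 11 = \sqrt{1 + \frac{1}{49}} \cdot 0 \cdot 11 = \sqrt{\frac{50}{49}} \cdot 0 \cdot 11 = \frac{5 \sqrt{2}}{7} \cdot 0 \cdot 11 = 0 \cdot 11 = 0$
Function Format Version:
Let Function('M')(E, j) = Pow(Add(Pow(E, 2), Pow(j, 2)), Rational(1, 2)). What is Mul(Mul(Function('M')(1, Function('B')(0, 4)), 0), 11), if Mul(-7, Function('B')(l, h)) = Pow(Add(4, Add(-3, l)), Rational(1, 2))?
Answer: 0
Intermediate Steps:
Function('B')(l, h) = Mul(Rational(-1, 7), Pow(Add(1, l), Rational(1, 2))) (Function('B')(l, h) = Mul(Rational(-1, 7), Pow(Add(4, Add(-3, l)), Rational(1, 2))) = Mul(Rational(-1, 7), Pow(Add(1, l), Rational(1, 2))))
Mul(Mul(Function('M')(1, Function('B')(0, 4)), 0), 11) = Mul(Mul(Pow(Add(Pow(1, 2), Pow(Mul(Rational(-1, 7), Pow(Add(1, 0), Rational(1, 2))), 2)), Rational(1, 2)), 0), 11) = Mul(Mul(Pow(Add(1, Pow(Mul(Rational(-1, 7), Pow(1, Rational(1, 2))), 2)), Rational(1, 2)), 0), 11) = Mul(Mul(Pow(Add(1, Pow(Mul(Rational(-1, 7), 1), 2)), Rational(1, 2)), 0), 11) = Mul(Mul(Pow(Add(1, Pow(Rational(-1, 7), 2)), Rational(1, 2)), 0), 11) = Mul(Mul(Pow(Add(1, Rational(1, 49)), Rational(1, 2)), 0), 11) = Mul(Mul(Pow(Rational(50, 49), Rational(1, 2)), 0), 11) = Mul(Mul(Mul(Rational(5, 7), Pow(2, Rational(1, 2))), 0), 11) = Mul(0, 11) = 0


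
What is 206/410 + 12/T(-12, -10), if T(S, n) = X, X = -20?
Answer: -4/41 ≈ -0.097561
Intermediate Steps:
T(S, n) = -20
206/410 + 12/T(-12, -10) = 206/410 + 12/(-20) = 206*(1/410) + 12*(-1/20) = 103/205 - 3/5 = -4/41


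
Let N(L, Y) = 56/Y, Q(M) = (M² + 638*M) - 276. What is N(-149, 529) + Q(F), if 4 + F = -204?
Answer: -47459708/529 ≈ -89716.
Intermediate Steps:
F = -208 (F = -4 - 204 = -208)
Q(M) = -276 + M² + 638*M
N(-149, 529) + Q(F) = 56/529 + (-276 + (-208)² + 638*(-208)) = 56*(1/529) + (-276 + 43264 - 132704) = 56/529 - 89716 = -47459708/529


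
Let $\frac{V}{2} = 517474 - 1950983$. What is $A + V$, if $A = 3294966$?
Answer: $427948$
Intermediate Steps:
$V = -2867018$ ($V = 2 \left(517474 - 1950983\right) = 2 \left(-1433509\right) = -2867018$)
$A + V = 3294966 - 2867018 = 427948$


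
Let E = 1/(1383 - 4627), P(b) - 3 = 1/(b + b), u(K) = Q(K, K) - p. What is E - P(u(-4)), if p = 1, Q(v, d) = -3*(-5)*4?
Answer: -575869/191396 ≈ -3.0088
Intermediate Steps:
Q(v, d) = 60 (Q(v, d) = 15*4 = 60)
u(K) = 59 (u(K) = 60 - 1*1 = 60 - 1 = 59)
P(b) = 3 + 1/(2*b) (P(b) = 3 + 1/(b + b) = 3 + 1/(2*b))
E = -1/3244 (E = 1/(-3244) = -1/3244 ≈ -0.00030826)
E - P(u(-4)) = -1/3244 - (3 + (½)/59) = -1/3244 - (3 + (½)*(1/59)) = -1/3244 - (3 + 1/118) = -1/3244 - 1*355/118 = -1/3244 - 355/118 = -575869/191396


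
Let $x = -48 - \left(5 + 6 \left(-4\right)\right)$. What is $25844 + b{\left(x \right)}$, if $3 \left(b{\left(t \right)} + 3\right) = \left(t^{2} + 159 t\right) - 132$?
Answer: $\frac{73621}{3} \approx 24540.0$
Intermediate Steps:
$x = -29$ ($x = -48 - \left(5 - 24\right) = -48 - -19 = -48 + 19 = -29$)
$b{\left(t \right)} = -47 + 53 t + \frac{t^{2}}{3}$ ($b{\left(t \right)} = -3 + \frac{\left(t^{2} + 159 t\right) - 132}{3} = -3 + \frac{-132 + t^{2} + 159 t}{3} = -3 + \left(-44 + 53 t + \frac{t^{2}}{3}\right) = -47 + 53 t + \frac{t^{2}}{3}$)
$25844 + b{\left(x \right)} = 25844 + \left(-47 + 53 \left(-29\right) + \frac{\left(-29\right)^{2}}{3}\right) = 25844 - \frac{3911}{3} = \frac{73621}{3}$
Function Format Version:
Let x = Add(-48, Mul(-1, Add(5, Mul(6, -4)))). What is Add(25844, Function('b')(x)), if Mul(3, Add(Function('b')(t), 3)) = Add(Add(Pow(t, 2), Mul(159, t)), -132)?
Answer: Rational(73621, 3) ≈ 24540.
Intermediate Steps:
x = -29 (x = Add(-48, Mul(-1, Add(5, -24))) = Add(-48, Mul(-1, -19)) = Add(-48, 19) = -29)
Function('b')(t) = Add(-47, Mul(53, t), Mul(Rational(1, 3), Pow(t, 2))) (Function('b')(t) = Add(-3, Mul(Rational(1, 3), Add(Add(Pow(t, 2), Mul(159, t)), -132))) = Add(-3, Mul(Rational(1, 3), Add(-132, Pow(t, 2), Mul(159, t)))) = Add(-3, Add(-44, Mul(53, t), Mul(Rational(1, 3), Pow(t, 2)))) = Add(-47, Mul(53, t), Mul(Rational(1, 3), Pow(t, 2))))
Add(25844, Function('b')(x)) = Add(25844, Add(-47, Mul(53, -29), Mul(Rational(1, 3), Pow(-29, 2)))) = Add(25844, Add(-47, -1537, Mul(Rational(1, 3), 841))) = Add(25844, Add(-47, -1537, Rational(841, 3))) = Add(25844, Rational(-3911, 3)) = Rational(73621, 3)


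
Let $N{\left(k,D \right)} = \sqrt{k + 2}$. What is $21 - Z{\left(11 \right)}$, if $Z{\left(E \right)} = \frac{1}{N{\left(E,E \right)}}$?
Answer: $21 - \frac{\sqrt{13}}{13} \approx 20.723$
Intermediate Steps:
$N{\left(k,D \right)} = \sqrt{2 + k}$
$Z{\left(E \right)} = \frac{1}{\sqrt{2 + E}}$
$21 - Z{\left(11 \right)} = 21 - \frac{1}{\sqrt{2 + 11}} = 21 - \frac{1}{\sqrt{13}} = 21 - \frac{\sqrt{13}}{13}$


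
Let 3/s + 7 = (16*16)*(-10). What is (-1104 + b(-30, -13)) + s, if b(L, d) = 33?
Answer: -2749260/2567 ≈ -1071.0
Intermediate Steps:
s = -3/2567 (s = 3/(-7 + (16*16)*(-10)) = 3/(-7 + 256*(-10)) = 3/(-7 - 2560) = 3/(-2567) = 3*(-1/2567) = -3/2567 ≈ -0.0011687)
(-1104 + b(-30, -13)) + s = (-1104 + 33) - 3/2567 = -1071 - 3/2567 = -2749260/2567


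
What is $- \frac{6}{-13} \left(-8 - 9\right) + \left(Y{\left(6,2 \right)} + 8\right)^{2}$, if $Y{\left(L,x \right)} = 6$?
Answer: $\frac{2446}{13} \approx 188.15$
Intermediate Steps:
$- \frac{6}{-13} \left(-8 - 9\right) + \left(Y{\left(6,2 \right)} + 8\right)^{2} = - \frac{6}{-13} \left(-8 - 9\right) + \left(6 + 8\right)^{2} = \left(-6\right) \left(- \frac{1}{13}\right) \left(-17\right) + 14^{2} = \frac{6}{13} \left(-17\right) + 196 = - \frac{102}{13} + 196 = \frac{2446}{13}$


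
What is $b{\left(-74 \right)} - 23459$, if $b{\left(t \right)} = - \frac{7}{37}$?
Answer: $- \frac{867990}{37} \approx -23459.0$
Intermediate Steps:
$b{\left(t \right)} = - \frac{7}{37}$ ($b{\left(t \right)} = \left(-7\right) \frac{1}{37} = - \frac{7}{37}$)
$b{\left(-74 \right)} - 23459 = - \frac{7}{37} - 23459 = - \frac{867990}{37}$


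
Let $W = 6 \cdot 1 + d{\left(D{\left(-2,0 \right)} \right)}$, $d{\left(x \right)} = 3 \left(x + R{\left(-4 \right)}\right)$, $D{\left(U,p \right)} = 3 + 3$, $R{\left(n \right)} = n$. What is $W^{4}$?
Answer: $20736$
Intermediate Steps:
$D{\left(U,p \right)} = 6$
$d{\left(x \right)} = -12 + 3 x$ ($d{\left(x \right)} = 3 \left(x - 4\right) = 3 \left(-4 + x\right) = -12 + 3 x$)
$W = 12$ ($W = 6 \cdot 1 + \left(-12 + 3 \cdot 6\right) = 6 + \left(-12 + 18\right) = 6 + 6 = 12$)
$W^{4} = 12^{4} = 20736$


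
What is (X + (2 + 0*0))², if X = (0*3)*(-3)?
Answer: 4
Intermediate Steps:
X = 0 (X = 0*(-3) = 0)
(X + (2 + 0*0))² = (0 + (2 + 0*0))² = (0 + (2 + 0))² = (0 + 2)² = 2² = 4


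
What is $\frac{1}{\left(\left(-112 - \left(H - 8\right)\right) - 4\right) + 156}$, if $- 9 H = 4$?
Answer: $\frac{9}{436} \approx 0.020642$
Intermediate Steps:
$H = - \frac{4}{9}$ ($H = \left(- \frac{1}{9}\right) 4 = - \frac{4}{9} \approx -0.44444$)
$\frac{1}{\left(\left(-112 - \left(H - 8\right)\right) - 4\right) + 156} = \frac{1}{\left(\left(-112 - \left(- \frac{4}{9} - 8\right)\right) - 4\right) + 156} = \frac{1}{\left(\left(-112 - - \frac{76}{9}\right) - 4\right) + 156} = \frac{1}{\left(\left(-112 + \frac{76}{9}\right) - 4\right) + 156} = \frac{1}{\left(- \frac{932}{9} - 4\right) + 156} = \frac{1}{- \frac{968}{9} + 156} = \frac{1}{\frac{436}{9}} = \frac{9}{436}$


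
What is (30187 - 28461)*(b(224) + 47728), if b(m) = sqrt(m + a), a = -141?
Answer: 82378528 + 1726*sqrt(83) ≈ 8.2394e+7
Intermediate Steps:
b(m) = sqrt(-141 + m) (b(m) = sqrt(m - 141) = sqrt(-141 + m))
(30187 - 28461)*(b(224) + 47728) = (30187 - 28461)*(sqrt(-141 + 224) + 47728) = 1726*(sqrt(83) + 47728) = 1726*(47728 + sqrt(83)) = 82378528 + 1726*sqrt(83)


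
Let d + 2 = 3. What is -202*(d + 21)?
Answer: -4444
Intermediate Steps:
d = 1 (d = -2 + 3 = 1)
-202*(d + 21) = -202*(1 + 21) = -202*22 = -4444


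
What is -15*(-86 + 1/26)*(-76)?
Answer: -1273950/13 ≈ -97996.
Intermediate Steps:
-15*(-86 + 1/26)*(-76) = -(-33525)*(-76)/26 = -15*84930/13 = -1273950/13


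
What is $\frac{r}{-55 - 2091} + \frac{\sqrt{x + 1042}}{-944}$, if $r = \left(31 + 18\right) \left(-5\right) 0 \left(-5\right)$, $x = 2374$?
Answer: $- \frac{\sqrt{854}}{472} \approx -0.061914$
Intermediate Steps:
$r = 0$ ($r = 49 \cdot 0 \left(-5\right) = 49 \cdot 0 = 0$)
$\frac{r}{-55 - 2091} + \frac{\sqrt{x + 1042}}{-944} = \frac{0}{-55 - 2091} + \frac{\sqrt{2374 + 1042}}{-944} = \frac{0}{-2146} + \sqrt{3416} \left(- \frac{1}{944}\right) = 0 \left(- \frac{1}{2146}\right) + 2 \sqrt{854} \left(- \frac{1}{944}\right) = 0 - \frac{\sqrt{854}}{472} = - \frac{\sqrt{854}}{472}$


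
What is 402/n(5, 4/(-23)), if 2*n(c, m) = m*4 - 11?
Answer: -18492/269 ≈ -68.744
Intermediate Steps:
n(c, m) = -11/2 + 2*m (n(c, m) = (m*4 - 11)/2 = (4*m - 11)/2 = (-11 + 4*m)/2 = -11/2 + 2*m)
402/n(5, 4/(-23)) = 402/(-11/2 + 2*(4/(-23))) = 402/(-11/2 + 2*(4*(-1/23))) = 402/(-11/2 + 2*(-4/23)) = 402/(-11/2 - 8/23) = 402/(-269/46) = 402*(-46/269) = -18492/269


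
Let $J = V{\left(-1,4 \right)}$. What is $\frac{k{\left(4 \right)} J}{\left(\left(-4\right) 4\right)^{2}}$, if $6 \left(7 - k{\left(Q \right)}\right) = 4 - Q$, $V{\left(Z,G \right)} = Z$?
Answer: $- \frac{7}{256} \approx -0.027344$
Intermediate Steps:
$J = -1$
$k{\left(Q \right)} = \frac{19}{3} + \frac{Q}{6}$ ($k{\left(Q \right)} = 7 - \frac{4 - Q}{6} = 7 + \left(- \frac{2}{3} + \frac{Q}{6}\right) = \frac{19}{3} + \frac{Q}{6}$)
$\frac{k{\left(4 \right)} J}{\left(\left(-4\right) 4\right)^{2}} = \frac{\left(\frac{19}{3} + \frac{1}{6} \cdot 4\right) \left(-1\right)}{\left(\left(-4\right) 4\right)^{2}} = \frac{\left(\frac{19}{3} + \frac{2}{3}\right) \left(-1\right)}{\left(-16\right)^{2}} = \frac{7 \left(-1\right)}{256} = \left(-7\right) \frac{1}{256} = - \frac{7}{256}$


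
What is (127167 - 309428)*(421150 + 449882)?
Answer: -158755163352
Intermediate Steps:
(127167 - 309428)*(421150 + 449882) = -182261*871032 = -158755163352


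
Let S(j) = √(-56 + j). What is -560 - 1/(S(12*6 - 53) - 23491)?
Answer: -309023162589/551827118 + I*√37/551827118 ≈ -560.0 + 1.1023e-8*I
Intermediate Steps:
-560 - 1/(S(12*6 - 53) - 23491) = -560 - 1/(√(-56 + (12*6 - 53)) - 23491) = -560 - 1/(√(-56 + (72 - 53)) - 23491) = -560 - 1/(√(-56 + 19) - 23491) = -560 - 1/(√(-37) - 23491) = -560 - 1/(I*√37 - 23491) = -560 - 1/(-23491 + I*√37)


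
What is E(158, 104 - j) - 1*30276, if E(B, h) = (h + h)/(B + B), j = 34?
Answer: -2391769/79 ≈ -30276.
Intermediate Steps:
E(B, h) = h/B (E(B, h) = (2*h)/((2*B)) = (2*h)*(1/(2*B)) = h/B)
E(158, 104 - j) - 1*30276 = (104 - 1*34)/158 - 1*30276 = (104 - 34)*(1/158) - 30276 = 70*(1/158) - 30276 = 35/79 - 30276 = -2391769/79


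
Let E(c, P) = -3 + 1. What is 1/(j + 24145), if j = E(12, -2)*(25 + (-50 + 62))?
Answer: 1/24071 ≈ 4.1544e-5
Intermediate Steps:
E(c, P) = -2
j = -74 (j = -2*(25 + (-50 + 62)) = -2*(25 + 12) = -2*37 = -74)
1/(j + 24145) = 1/(-74 + 24145) = 1/24071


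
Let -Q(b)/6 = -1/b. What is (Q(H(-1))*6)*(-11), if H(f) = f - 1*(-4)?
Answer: -132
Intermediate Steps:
H(f) = 4 + f (H(f) = f + 4 = 4 + f)
Q(b) = 6/b (Q(b) = -(-6)/b = 6/b)
(Q(H(-1))*6)*(-11) = ((6/(4 - 1))*6)*(-11) = ((6/3)*6)*(-11) = ((6*(⅓))*6)*(-11) = (2*6)*(-11) = 12*(-11) = -132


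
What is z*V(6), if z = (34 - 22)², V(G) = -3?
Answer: -432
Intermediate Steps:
z = 144 (z = 12² = 144)
z*V(6) = 144*(-3) = -432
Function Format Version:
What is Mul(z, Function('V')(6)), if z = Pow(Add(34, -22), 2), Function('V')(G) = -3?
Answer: -432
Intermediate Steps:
z = 144 (z = Pow(12, 2) = 144)
Mul(z, Function('V')(6)) = Mul(144, -3) = -432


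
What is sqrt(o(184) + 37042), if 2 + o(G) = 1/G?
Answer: 7*sqrt(6398094)/92 ≈ 192.46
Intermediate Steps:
o(G) = -2 + 1/G
sqrt(o(184) + 37042) = sqrt((-2 + 1/184) + 37042) = sqrt(-367/184 + 37042) = sqrt(6815361/184) = 7*sqrt(6398094)/92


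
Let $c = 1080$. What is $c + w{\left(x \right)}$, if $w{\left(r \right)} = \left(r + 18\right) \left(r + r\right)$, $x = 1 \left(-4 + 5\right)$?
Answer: $1118$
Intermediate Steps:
$x = 1$ ($x = 1 \cdot 1 = 1$)
$w{\left(r \right)} = 2 r \left(18 + r\right)$ ($w{\left(r \right)} = \left(18 + r\right) 2 r = 2 r \left(18 + r\right)$)
$c + w{\left(x \right)} = 1080 + 2 \cdot 1 \left(18 + 1\right) = 1080 + 2 \cdot 1 \cdot 19 = 1080 + 38 = 1118$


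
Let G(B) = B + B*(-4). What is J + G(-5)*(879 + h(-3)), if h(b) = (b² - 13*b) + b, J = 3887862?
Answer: 3901722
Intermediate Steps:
G(B) = -3*B (G(B) = B - 4*B = -3*B)
h(b) = b² - 12*b
J + G(-5)*(879 + h(-3)) = 3887862 + (-3*(-5))*(879 - 3*(-12 - 3)) = 3887862 + 15*(879 - 3*(-15)) = 3887862 + 15*(879 + 45) = 3887862 + 15*924 = 3887862 + 13860 = 3901722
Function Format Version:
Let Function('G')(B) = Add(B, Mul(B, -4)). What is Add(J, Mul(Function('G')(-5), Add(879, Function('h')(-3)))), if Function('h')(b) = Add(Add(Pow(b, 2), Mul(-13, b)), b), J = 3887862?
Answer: 3901722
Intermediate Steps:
Function('G')(B) = Mul(-3, B) (Function('G')(B) = Add(B, Mul(-4, B)) = Mul(-3, B))
Function('h')(b) = Add(Pow(b, 2), Mul(-12, b))
Add(J, Mul(Function('G')(-5), Add(879, Function('h')(-3)))) = Add(3887862, Mul(Mul(-3, -5), Add(879, Mul(-3, Add(-12, -3))))) = Add(3887862, Mul(15, Add(879, Mul(-3, -15)))) = Add(3887862, Mul(15, Add(879, 45))) = Add(3887862, Mul(15, 924)) = Add(3887862, 13860) = 3901722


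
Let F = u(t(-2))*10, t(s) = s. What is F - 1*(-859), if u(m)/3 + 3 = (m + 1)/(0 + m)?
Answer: 784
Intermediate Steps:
u(m) = -9 + 3*(1 + m)/m (u(m) = -9 + 3*((m + 1)/(0 + m)) = -9 + 3*((1 + m)/m) = -9 + 3*(1 + m)/m)
F = -75 (F = (-6 + 3/(-2))*10 = (-6 + 3*(-1/2))*10 = (-6 - 3/2)*10 = -15/2*10 = -75)
F - 1*(-859) = -75 - 1*(-859) = -75 + 859 = 784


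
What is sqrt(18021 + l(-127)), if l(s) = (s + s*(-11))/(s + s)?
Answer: 4*sqrt(1126) ≈ 134.22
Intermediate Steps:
l(s) = -5 (l(s) = (s - 11*s)/((2*s)) = (-10*s)*(1/(2*s)) = -5)
sqrt(18021 + l(-127)) = sqrt(18021 - 5) = sqrt(18016) = 4*sqrt(1126)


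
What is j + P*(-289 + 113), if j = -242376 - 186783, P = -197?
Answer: -394487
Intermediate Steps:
j = -429159
j + P*(-289 + 113) = -429159 - 197*(-289 + 113) = -429159 - 197*(-176) = -429159 + 34672 = -394487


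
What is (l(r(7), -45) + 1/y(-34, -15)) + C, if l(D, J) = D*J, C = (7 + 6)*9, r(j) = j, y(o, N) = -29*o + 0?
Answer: -195227/986 ≈ -198.00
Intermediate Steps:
y(o, N) = -29*o
C = 117 (C = 13*9 = 117)
(l(r(7), -45) + 1/y(-34, -15)) + C = (7*(-45) + 1/(-29*(-34))) + 117 = (-315 + 1/986) + 117 = -310589/986 + 117 = -195227/986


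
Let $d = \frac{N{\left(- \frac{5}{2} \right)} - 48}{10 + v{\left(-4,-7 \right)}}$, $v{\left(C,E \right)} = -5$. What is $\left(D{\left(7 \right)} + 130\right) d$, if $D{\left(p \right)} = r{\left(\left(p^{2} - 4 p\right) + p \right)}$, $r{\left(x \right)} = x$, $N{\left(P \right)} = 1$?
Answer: $- \frac{7426}{5} \approx -1485.2$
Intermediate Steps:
$D{\left(p \right)} = p^{2} - 3 p$ ($D{\left(p \right)} = \left(p^{2} - 4 p\right) + p = p^{2} - 3 p$)
$d = - \frac{47}{5}$ ($d = \frac{1 - 48}{10 - 5} = - \frac{47}{5} \approx -9.4$)
$\left(D{\left(7 \right)} + 130\right) d = \left(7 \left(-3 + 7\right) + 130\right) \left(- \frac{47}{5}\right) = \left(7 \cdot 4 + 130\right) \left(- \frac{47}{5}\right) = \left(28 + 130\right) \left(- \frac{47}{5}\right) = 158 \left(- \frac{47}{5}\right) = - \frac{7426}{5}$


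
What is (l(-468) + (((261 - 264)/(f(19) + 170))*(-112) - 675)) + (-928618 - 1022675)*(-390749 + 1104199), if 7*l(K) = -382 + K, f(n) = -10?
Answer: -97450499415103/70 ≈ -1.3922e+12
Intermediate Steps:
l(K) = -382/7 + K/7 (l(K) = (-382 + K)/7 = -382/7 + K/7)
(l(-468) + (((261 - 264)/(f(19) + 170))*(-112) - 675)) + (-928618 - 1022675)*(-390749 + 1104199) = ((-382/7 + (⅐)*(-468)) + (((261 - 264)/(-10 + 170))*(-112) - 675)) + (-928618 - 1022675)*(-390749 + 1104199) = ((-382/7 - 468/7) + (-3/160*(-112) - 675)) - 1951293*713450 = (-850/7 + (-3*1/160*(-112) - 675)) - 1392149990850 = (-850/7 + (-3/160*(-112) - 675)) - 1392149990850 = (-850/7 + (21/10 - 675)) - 1392149990850 = (-850/7 - 6729/10) - 1392149990850 = -55603/70 - 1392149990850 = -97450499415103/70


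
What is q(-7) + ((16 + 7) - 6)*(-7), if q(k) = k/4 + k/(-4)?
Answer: -119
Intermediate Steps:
q(k) = 0 (q(k) = k*(1/4) + k*(-1/4) = k/4 - k/4 = 0)
q(-7) + ((16 + 7) - 6)*(-7) = 0 + ((16 + 7) - 6)*(-7) = 0 + (23 - 6)*(-7) = 0 + 17*(-7) = 0 - 119 = -119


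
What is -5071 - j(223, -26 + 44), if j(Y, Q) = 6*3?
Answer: -5089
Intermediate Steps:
j(Y, Q) = 18
-5071 - j(223, -26 + 44) = -5071 - 1*18 = -5071 - 18 = -5089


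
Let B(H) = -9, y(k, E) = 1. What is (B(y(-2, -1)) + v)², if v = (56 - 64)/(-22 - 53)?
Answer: 444889/5625 ≈ 79.091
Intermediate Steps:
v = 8/75 (v = -8/(-75) = -8*(-1/75) = 8/75 ≈ 0.10667)
(B(y(-2, -1)) + v)² = (-9 + 8/75)² = (-667/75)² = 444889/5625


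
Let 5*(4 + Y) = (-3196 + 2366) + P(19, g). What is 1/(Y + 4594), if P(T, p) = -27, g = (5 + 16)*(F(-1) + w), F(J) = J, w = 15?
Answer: 5/22093 ≈ 0.00022632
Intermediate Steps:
g = 294 (g = (5 + 16)*(-1 + 15) = 21*14 = 294)
Y = -877/5 (Y = -4 + ((-3196 + 2366) - 27)/5 = -4 + (-830 - 27)/5 = -4 + (⅕)*(-857) = -4 - 857/5 = -877/5 ≈ -175.40)
1/(Y + 4594) = 1/(-877/5 + 4594) = 1/(22093/5) = 5/22093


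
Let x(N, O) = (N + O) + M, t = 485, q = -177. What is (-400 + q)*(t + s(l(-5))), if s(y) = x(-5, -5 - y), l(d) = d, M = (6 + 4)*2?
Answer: -288500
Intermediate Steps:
M = 20 (M = 10*2 = 20)
x(N, O) = 20 + N + O (x(N, O) = (N + O) + 20 = 20 + N + O)
s(y) = 10 - y (s(y) = 20 - 5 + (-5 - y) = 10 - y)
(-400 + q)*(t + s(l(-5))) = (-400 - 177)*(485 + (10 - 1*(-5))) = -577*(485 + (10 + 5)) = -577*(485 + 15) = -577*500 = -288500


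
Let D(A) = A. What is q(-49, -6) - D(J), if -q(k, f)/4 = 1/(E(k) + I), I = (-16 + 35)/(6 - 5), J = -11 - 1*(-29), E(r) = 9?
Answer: -127/7 ≈ -18.143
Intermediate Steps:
J = 18 (J = -11 + 29 = 18)
I = 19 (I = 19/1 = 19*1 = 19)
q(k, f) = -⅐ (q(k, f) = -4/(9 + 19) = -4/28 = -4*1/28 = -⅐)
q(-49, -6) - D(J) = -⅐ - 1*18 = -⅐ - 18 = -127/7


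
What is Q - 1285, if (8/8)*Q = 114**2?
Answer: 11711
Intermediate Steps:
Q = 12996 (Q = 114**2 = 12996)
Q - 1285 = 12996 - 1285 = 11711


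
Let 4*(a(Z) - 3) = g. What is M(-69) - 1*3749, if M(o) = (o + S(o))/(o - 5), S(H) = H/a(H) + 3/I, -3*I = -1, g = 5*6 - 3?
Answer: -1802833/481 ≈ -3748.1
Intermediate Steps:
g = 27 (g = 30 - 3 = 27)
a(Z) = 39/4 (a(Z) = 3 + (1/4)*27 = 3 + 27/4 = 39/4)
I = 1/3 (I = -1/3*(-1) = 1/3 ≈ 0.33333)
S(H) = 9 + 4*H/39 (S(H) = H/(39/4) + 3/(1/3) = H*(4/39) + 3*3 = 4*H/39 + 9 = 9 + 4*H/39)
M(o) = (9 + 43*o/39)/(-5 + o) (M(o) = (o + (9 + 4*o/39))/(o - 5) = (9 + 43*o/39)/(-5 + o))
M(-69) - 1*3749 = (351 + 43*(-69))/(39*(-5 - 69)) - 1*3749 = (1/39)*(351 - 2967)/(-74) - 3749 = (1/39)*(-1/74)*(-2616) - 3749 = 436/481 - 3749 = -1802833/481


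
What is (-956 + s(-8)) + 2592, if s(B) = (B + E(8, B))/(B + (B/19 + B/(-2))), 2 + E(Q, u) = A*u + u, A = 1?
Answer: 68959/42 ≈ 1641.9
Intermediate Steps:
E(Q, u) = -2 + 2*u (E(Q, u) = -2 + (1*u + u) = -2 + (u + u) = -2 + 2*u)
s(B) = 38*(-2 + 3*B)/(21*B) (s(B) = (B + (-2 + 2*B))/(B + (B/19 + B/(-2))) = (-2 + 3*B)/(B + (B*(1/19) + B*(-½))) = (-2 + 3*B)/(B + (B/19 - B/2)) = (-2 + 3*B)/(B - 17*B/38) = (-2 + 3*B)/((21*B/38)) = (-2 + 3*B)*(38/(21*B)) = 38*(-2 + 3*B)/(21*B))
(-956 + s(-8)) + 2592 = (-956 + (38/21)*(-2 + 3*(-8))/(-8)) + 2592 = (-956 + (38/21)*(-⅛)*(-2 - 24)) + 2592 = (-956 + (38/21)*(-⅛)*(-26)) + 2592 = (-956 + 247/42) + 2592 = -39905/42 + 2592 = 68959/42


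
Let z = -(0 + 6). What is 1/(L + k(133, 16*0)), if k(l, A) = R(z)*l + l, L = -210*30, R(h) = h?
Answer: -1/6965 ≈ -0.00014358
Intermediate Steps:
z = -6 (z = -1*6 = -6)
L = -6300
k(l, A) = -5*l (k(l, A) = -6*l + l = -5*l)
1/(L + k(133, 16*0)) = 1/(-6300 - 5*133) = 1/(-6300 - 665) = 1/(-6965) = -1/6965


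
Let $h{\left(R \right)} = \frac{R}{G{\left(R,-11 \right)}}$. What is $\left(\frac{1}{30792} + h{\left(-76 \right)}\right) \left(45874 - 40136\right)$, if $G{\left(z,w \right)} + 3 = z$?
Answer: $\frac{6714237499}{1216284} \approx 5520.3$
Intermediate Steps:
$G{\left(z,w \right)} = -3 + z$
$h{\left(R \right)} = \frac{R}{-3 + R}$
$\left(\frac{1}{30792} + h{\left(-76 \right)}\right) \left(45874 - 40136\right) = \left(\frac{1}{30792} - \frac{76}{-3 - 76}\right) \left(45874 - 40136\right) = \left(\frac{1}{30792} - \frac{76}{-79}\right) 5738 = \left(\frac{1}{30792} - - \frac{76}{79}\right) 5738 = \left(\frac{1}{30792} + \frac{76}{79}\right) 5738 = \frac{2340271}{2432568} \cdot 5738 = \frac{6714237499}{1216284}$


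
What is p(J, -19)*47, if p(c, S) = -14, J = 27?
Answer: -658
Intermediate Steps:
p(J, -19)*47 = -14*47 = -658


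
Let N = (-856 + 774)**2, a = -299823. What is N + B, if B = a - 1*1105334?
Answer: -1398433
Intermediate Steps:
B = -1405157 (B = -299823 - 1*1105334 = -299823 - 1105334 = -1405157)
N = 6724 (N = (-82)**2 = 6724)
N + B = 6724 - 1405157 = -1398433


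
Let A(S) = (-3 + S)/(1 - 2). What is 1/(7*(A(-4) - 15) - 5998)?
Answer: -1/6054 ≈ -0.00016518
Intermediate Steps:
A(S) = 3 - S (A(S) = (-3 + S)/(-1) = (-3 + S)*(-1) = 3 - S)
1/(7*(A(-4) - 15) - 5998) = 1/(7*((3 - 1*(-4)) - 15) - 5998) = 1/(7*((3 + 4) - 15) - 5998) = 1/(7*(7 - 15) - 5998) = 1/(7*(-8) - 5998) = 1/(-56 - 5998) = 1/(-6054) = -1/6054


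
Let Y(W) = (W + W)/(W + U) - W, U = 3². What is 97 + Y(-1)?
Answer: 391/4 ≈ 97.750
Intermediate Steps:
U = 9
Y(W) = -W + 2*W/(9 + W) (Y(W) = (W + W)/(W + 9) - W = (2*W)/(9 + W) - W = 2*W/(9 + W) - W = -W + 2*W/(9 + W))
97 + Y(-1) = 97 - 1*(-1)*(7 - 1)/(9 - 1) = 97 - 1*(-1)*6/8 = 97 - 1*(-1)*⅛*6 = 97 + ¾ = 391/4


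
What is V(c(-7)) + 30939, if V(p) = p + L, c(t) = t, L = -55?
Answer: 30877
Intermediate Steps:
V(p) = -55 + p (V(p) = p - 55 = -55 + p)
V(c(-7)) + 30939 = (-55 - 7) + 30939 = -62 + 30939 = 30877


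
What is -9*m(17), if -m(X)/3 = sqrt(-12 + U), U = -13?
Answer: 135*I ≈ 135.0*I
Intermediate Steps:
m(X) = -15*I (m(X) = -3*sqrt(-12 - 13) = -15*I)
-9*m(17) = -(-135)*I = 135*I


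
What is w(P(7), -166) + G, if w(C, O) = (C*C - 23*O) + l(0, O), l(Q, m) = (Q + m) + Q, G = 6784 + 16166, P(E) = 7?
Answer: 26651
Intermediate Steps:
G = 22950
l(Q, m) = m + 2*Q
w(C, O) = C² - 22*O (w(C, O) = (C*C - 23*O) + (O + 2*0) = (C² - 23*O) + (O + 0) = (C² - 23*O) + O = C² - 22*O)
w(P(7), -166) + G = (7² - 22*(-166)) + 22950 = (49 + 3652) + 22950 = 3701 + 22950 = 26651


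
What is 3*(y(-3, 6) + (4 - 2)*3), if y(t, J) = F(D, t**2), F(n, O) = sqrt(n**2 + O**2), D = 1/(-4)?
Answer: 18 + 3*sqrt(1297)/4 ≈ 45.010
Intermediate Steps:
D = -1/4 ≈ -0.25000
F(n, O) = sqrt(O**2 + n**2)
y(t, J) = sqrt(1/16 + t**4) (y(t, J) = sqrt((t**2)**2 + (-1/4)**2) = sqrt(t**4 + 1/16) = sqrt(1/16 + t**4))
3*(y(-3, 6) + (4 - 2)*3) = 3*(sqrt(1 + 16*(-3)**4)/4 + (4 - 2)*3) = 3*(sqrt(1 + 16*81)/4 + 2*3) = 3*(sqrt(1 + 1296)/4 + 6) = 3*(sqrt(1297)/4 + 6) = 3*(6 + sqrt(1297)/4) = 18 + 3*sqrt(1297)/4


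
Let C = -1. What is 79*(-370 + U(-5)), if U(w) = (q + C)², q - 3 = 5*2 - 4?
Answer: -24174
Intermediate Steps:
q = 9 (q = 3 + (5*2 - 4) = 3 + (10 - 4) = 3 + 6 = 9)
U(w) = 64 (U(w) = (9 - 1)² = 8² = 64)
79*(-370 + U(-5)) = 79*(-370 + 64) = 79*(-306) = -24174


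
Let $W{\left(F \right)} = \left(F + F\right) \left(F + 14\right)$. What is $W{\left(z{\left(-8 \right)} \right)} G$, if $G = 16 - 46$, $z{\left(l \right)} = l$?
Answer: $2880$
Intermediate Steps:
$W{\left(F \right)} = 2 F \left(14 + F\right)$
$G = -30$ ($G = 16 - 46 = -30$)
$W{\left(z{\left(-8 \right)} \right)} G = 2 \left(-8\right) \left(14 - 8\right) \left(-30\right) = 2 \left(-8\right) 6 \left(-30\right) = \left(-96\right) \left(-30\right) = 2880$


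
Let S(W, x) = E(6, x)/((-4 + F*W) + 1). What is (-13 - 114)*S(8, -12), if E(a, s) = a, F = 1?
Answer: -762/5 ≈ -152.40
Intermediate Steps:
S(W, x) = 6/(-3 + W) (S(W, x) = 6/((-4 + 1*W) + 1) = 6/((-4 + W) + 1) = 6/(-3 + W))
(-13 - 114)*S(8, -12) = (-13 - 114)*(6/(-3 + 8)) = -762/5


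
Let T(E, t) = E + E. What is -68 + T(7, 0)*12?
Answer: 100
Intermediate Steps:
T(E, t) = 2*E
-68 + T(7, 0)*12 = -68 + (2*7)*12 = -68 + 14*12 = -68 + 168 = 100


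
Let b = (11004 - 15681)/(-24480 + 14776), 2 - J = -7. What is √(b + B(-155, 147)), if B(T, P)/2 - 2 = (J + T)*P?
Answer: I*√1010407173278/4852 ≈ 207.17*I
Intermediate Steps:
J = 9 (J = 2 - 1*(-7) = 2 + 7 = 9)
B(T, P) = 4 + 2*P*(9 + T) (B(T, P) = 4 + 2*((9 + T)*P) = 4 + 2*(P*(9 + T)) = 4 + 2*P*(9 + T))
b = 4677/9704 (b = -4677/(-9704) = -4677*(-1/9704) = 4677/9704 ≈ 0.48197)
√(b + B(-155, 147)) = √(4677/9704 + (4 + 18*147 + 2*147*(-155))) = √(4677/9704 + (4 + 2646 - 45570)) = √(4677/9704 - 42920) = √(-416491003/9704) = I*√1010407173278/4852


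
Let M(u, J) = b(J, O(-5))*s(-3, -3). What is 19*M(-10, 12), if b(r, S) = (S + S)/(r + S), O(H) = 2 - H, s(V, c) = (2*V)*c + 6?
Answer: 336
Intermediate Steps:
s(V, c) = 6 + 2*V*c (s(V, c) = 2*V*c + 6 = 6 + 2*V*c)
b(r, S) = 2*S/(S + r) (b(r, S) = (2*S)/(S + r) = 2*S/(S + r))
M(u, J) = 336/(7 + J) (M(u, J) = (2*(2 - 1*(-5))/((2 - 1*(-5)) + J))*(6 + 2*(-3)*(-3)) = (2*(2 + 5)/((2 + 5) + J))*(6 + 18) = (2*7/(7 + J))*24 = (14/(7 + J))*24 = 336/(7 + J))
19*M(-10, 12) = 19*(336/(7 + 12)) = 19*(336/19) = 336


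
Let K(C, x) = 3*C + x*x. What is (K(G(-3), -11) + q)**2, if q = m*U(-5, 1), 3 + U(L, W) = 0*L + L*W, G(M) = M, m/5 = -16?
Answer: 565504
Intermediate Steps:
m = -80 (m = 5*(-16) = -80)
K(C, x) = x**2 + 3*C (K(C, x) = 3*C + x**2 = x**2 + 3*C)
U(L, W) = -3 + L*W (U(L, W) = -3 + (0*L + L*W) = -3 + (0 + L*W) = -3 + L*W)
q = 640 (q = -80*(-3 - 5*1) = -80*(-3 - 5) = -80*(-8) = 640)
(K(G(-3), -11) + q)**2 = (((-11)**2 + 3*(-3)) + 640)**2 = ((121 - 9) + 640)**2 = (112 + 640)**2 = 752**2 = 565504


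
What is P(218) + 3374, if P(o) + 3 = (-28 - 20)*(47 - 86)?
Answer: 5243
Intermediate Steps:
P(o) = 1869 (P(o) = -3 + (-28 - 20)*(47 - 86) = -3 - 48*(-39) = -3 + 1872 = 1869)
P(218) + 3374 = 1869 + 3374 = 5243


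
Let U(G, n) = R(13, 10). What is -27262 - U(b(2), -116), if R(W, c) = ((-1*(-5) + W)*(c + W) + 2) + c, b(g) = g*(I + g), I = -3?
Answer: -27688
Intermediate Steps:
b(g) = g*(-3 + g)
R(W, c) = 2 + c + (5 + W)*(W + c) (R(W, c) = ((5 + W)*(W + c) + 2) + c = (2 + (5 + W)*(W + c)) + c = 2 + c + (5 + W)*(W + c))
U(G, n) = 426 (U(G, n) = 2 + 13² + 5*13 + 6*10 + 13*10 = 2 + 169 + 65 + 60 + 130 = 426)
-27262 - U(b(2), -116) = -27262 - 1*426 = -27262 - 426 = -27688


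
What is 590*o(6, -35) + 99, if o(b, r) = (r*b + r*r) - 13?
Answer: 591279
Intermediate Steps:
o(b, r) = -13 + r² + b*r (o(b, r) = (b*r + r²) - 13 = (r² + b*r) - 13 = -13 + r² + b*r)
590*o(6, -35) + 99 = 590*(-13 + (-35)² + 6*(-35)) + 99 = 590*(-13 + 1225 - 210) + 99 = 590*1002 + 99 = 591180 + 99 = 591279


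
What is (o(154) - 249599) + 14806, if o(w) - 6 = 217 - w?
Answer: -234724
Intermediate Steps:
o(w) = 223 - w (o(w) = 6 + (217 - w) = 223 - w)
(o(154) - 249599) + 14806 = ((223 - 1*154) - 249599) + 14806 = ((223 - 154) - 249599) + 14806 = (69 - 249599) + 14806 = -249530 + 14806 = -234724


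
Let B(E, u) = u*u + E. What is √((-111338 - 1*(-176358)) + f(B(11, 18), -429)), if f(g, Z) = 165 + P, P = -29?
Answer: 2*√16289 ≈ 255.26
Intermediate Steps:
B(E, u) = E + u² (B(E, u) = u² + E = E + u²)
f(g, Z) = 136 (f(g, Z) = 165 - 29 = 136)
√((-111338 - 1*(-176358)) + f(B(11, 18), -429)) = √((-111338 - 1*(-176358)) + 136) = √((-111338 + 176358) + 136) = √(65020 + 136) = √65156 = 2*√16289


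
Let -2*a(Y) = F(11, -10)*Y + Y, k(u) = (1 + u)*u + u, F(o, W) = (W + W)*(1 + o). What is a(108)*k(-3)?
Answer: 38718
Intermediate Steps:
F(o, W) = 2*W*(1 + o) (F(o, W) = (2*W)*(1 + o) = 2*W*(1 + o))
k(u) = u + u*(1 + u) (k(u) = u*(1 + u) + u = u + u*(1 + u))
a(Y) = 239*Y/2 (a(Y) = -((2*(-10)*(1 + 11))*Y + Y)/2 = -((2*(-10)*12)*Y + Y)/2 = -(-240*Y + Y)/2 = -(-239)*Y/2 = 239*Y/2)
a(108)*k(-3) = ((239/2)*108)*(-3*(2 - 3)) = 12906*(-3*(-1)) = 12906*3 = 38718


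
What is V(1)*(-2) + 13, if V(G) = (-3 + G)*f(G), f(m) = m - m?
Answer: 13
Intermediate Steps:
f(m) = 0
V(G) = 0 (V(G) = (-3 + G)*0 = 0)
V(1)*(-2) + 13 = 0*(-2) + 13 = 0 + 13 = 13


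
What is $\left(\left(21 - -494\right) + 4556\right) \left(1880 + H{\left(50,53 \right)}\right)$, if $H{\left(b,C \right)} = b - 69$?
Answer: $9437131$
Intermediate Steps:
$H{\left(b,C \right)} = -69 + b$
$\left(\left(21 - -494\right) + 4556\right) \left(1880 + H{\left(50,53 \right)}\right) = \left(\left(21 - -494\right) + 4556\right) \left(1880 + \left(-69 + 50\right)\right) = \left(\left(21 + 494\right) + 4556\right) \left(1880 - 19\right) = \left(515 + 4556\right) 1861 = 5071 \cdot 1861 = 9437131$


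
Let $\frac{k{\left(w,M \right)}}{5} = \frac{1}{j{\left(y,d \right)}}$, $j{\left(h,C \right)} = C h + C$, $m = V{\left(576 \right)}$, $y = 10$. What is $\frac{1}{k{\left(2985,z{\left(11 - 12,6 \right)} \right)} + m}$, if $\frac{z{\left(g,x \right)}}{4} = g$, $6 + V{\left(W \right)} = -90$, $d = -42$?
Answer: $- \frac{462}{44357} \approx -0.010415$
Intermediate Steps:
$V{\left(W \right)} = -96$ ($V{\left(W \right)} = -6 - 90 = -96$)
$m = -96$
$z{\left(g,x \right)} = 4 g$
$j{\left(h,C \right)} = C + C h$
$k{\left(w,M \right)} = - \frac{5}{462}$ ($k{\left(w,M \right)} = \frac{5}{\left(-42\right) \left(1 + 10\right)} = \frac{5}{\left(-42\right) 11} = \frac{5}{-462} = 5 \left(- \frac{1}{462}\right) = - \frac{5}{462}$)
$\frac{1}{k{\left(2985,z{\left(11 - 12,6 \right)} \right)} + m} = \frac{1}{- \frac{5}{462} - 96} = \frac{1}{- \frac{44357}{462}} = - \frac{462}{44357}$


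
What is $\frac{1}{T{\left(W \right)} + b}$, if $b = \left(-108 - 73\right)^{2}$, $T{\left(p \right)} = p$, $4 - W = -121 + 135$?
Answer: $\frac{1}{32751} \approx 3.0533 \cdot 10^{-5}$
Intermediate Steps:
$W = -10$ ($W = 4 - \left(-121 + 135\right) = 4 - 14 = -10$)
$b = 32761$ ($b = \left(-181\right)^{2} = 32761$)
$\frac{1}{T{\left(W \right)} + b} = \frac{1}{-10 + 32761} = \frac{1}{32751}$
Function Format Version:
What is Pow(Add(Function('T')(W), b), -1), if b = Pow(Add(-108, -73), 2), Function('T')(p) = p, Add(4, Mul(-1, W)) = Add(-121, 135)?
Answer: Rational(1, 32751) ≈ 3.0533e-5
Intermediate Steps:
W = -10 (W = Add(4, Mul(-1, Add(-121, 135))) = Add(4, Mul(-1, 14)) = Add(4, -14) = -10)
b = 32761 (b = Pow(-181, 2) = 32761)
Pow(Add(Function('T')(W), b), -1) = Pow(Add(-10, 32761), -1) = Pow(32751, -1) = Rational(1, 32751)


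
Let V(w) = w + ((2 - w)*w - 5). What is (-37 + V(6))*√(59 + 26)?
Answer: -60*√85 ≈ -553.17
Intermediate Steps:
V(w) = -5 + w + w*(2 - w) (V(w) = w + (w*(2 - w) - 5) = w + (-5 + w*(2 - w)) = -5 + w + w*(2 - w))
(-37 + V(6))*√(59 + 26) = (-37 + (-5 - 1*6² + 3*6))*√(59 + 26) = (-37 + (-5 - 1*36 + 18))*√85 = (-37 + (-5 - 36 + 18))*√85 = (-37 - 23)*√85 = -60*√85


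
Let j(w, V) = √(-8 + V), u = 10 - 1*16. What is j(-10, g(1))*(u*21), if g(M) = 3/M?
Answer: -126*I*√5 ≈ -281.74*I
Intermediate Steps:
u = -6 (u = 10 - 16 = -6)
j(-10, g(1))*(u*21) = √(-8 + 3/1)*(-6*21) = √(-8 + 3*1)*(-126) = √(-8 + 3)*(-126) = √(-5)*(-126) = (I*√5)*(-126) = -126*I*√5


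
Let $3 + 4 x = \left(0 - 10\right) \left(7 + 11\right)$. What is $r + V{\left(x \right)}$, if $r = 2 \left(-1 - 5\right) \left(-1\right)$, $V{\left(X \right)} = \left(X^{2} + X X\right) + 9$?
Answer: $\frac{33657}{8} \approx 4207.1$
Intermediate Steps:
$x = - \frac{183}{4}$ ($x = - \frac{3}{4} + \frac{\left(0 - 10\right) \left(7 + 11\right)}{4} = - \frac{3}{4} + \frac{\left(-10\right) 18}{4} = - \frac{3}{4} + \frac{1}{4} \left(-180\right) = - \frac{3}{4} - 45 = - \frac{183}{4} \approx -45.75$)
$V{\left(X \right)} = 9 + 2 X^{2}$ ($V{\left(X \right)} = \left(X^{2} + X^{2}\right) + 9 = 2 X^{2} + 9 = 9 + 2 X^{2}$)
$r = 12$ ($r = 2 \left(-6\right) \left(-1\right) = \left(-12\right) \left(-1\right) = 12$)
$r + V{\left(x \right)} = 12 + \left(9 + 2 \left(- \frac{183}{4}\right)^{2}\right) = 12 + \left(9 + 2 \cdot \frac{33489}{16}\right) = 12 + \left(9 + \frac{33489}{8}\right) = 12 + \frac{33561}{8} = \frac{33657}{8}$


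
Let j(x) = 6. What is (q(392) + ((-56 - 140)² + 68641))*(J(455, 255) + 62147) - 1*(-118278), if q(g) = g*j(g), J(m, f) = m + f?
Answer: 6877239791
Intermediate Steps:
J(m, f) = f + m
q(g) = 6*g (q(g) = g*6 = 6*g)
(q(392) + ((-56 - 140)² + 68641))*(J(455, 255) + 62147) - 1*(-118278) = (6*392 + ((-56 - 140)² + 68641))*((255 + 455) + 62147) - 1*(-118278) = (2352 + ((-196)² + 68641))*(710 + 62147) + 118278 = (2352 + (38416 + 68641))*62857 + 118278 = (2352 + 107057)*62857 + 118278 = 109409*62857 + 118278 = 6877121513 + 118278 = 6877239791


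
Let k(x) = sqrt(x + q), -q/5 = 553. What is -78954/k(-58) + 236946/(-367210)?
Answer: -118473/183605 + 26318*I*sqrt(2823)/941 ≈ -0.64526 + 1486.0*I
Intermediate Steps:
q = -2765 (q = -5*553 = -2765)
k(x) = sqrt(-2765 + x) (k(x) = sqrt(x - 2765) = sqrt(-2765 + x))
-78954/k(-58) + 236946/(-367210) = -78954/sqrt(-2765 - 58) + 236946/(-367210) = -78954*(-I*sqrt(2823)/2823) + 236946*(-1/367210) = -78954*(-I*sqrt(2823)/2823) - 118473/183605 = -(-26318)*I*sqrt(2823)/941 - 118473/183605 = 26318*I*sqrt(2823)/941 - 118473/183605 = -118473/183605 + 26318*I*sqrt(2823)/941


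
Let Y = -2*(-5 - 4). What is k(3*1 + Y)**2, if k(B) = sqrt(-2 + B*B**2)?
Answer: 9259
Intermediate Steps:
Y = 18 (Y = -2*(-9) = 18)
k(B) = sqrt(-2 + B**3)
k(3*1 + Y)**2 = (sqrt(-2 + (3*1 + 18)**3))**2 = (sqrt(-2 + (3 + 18)**3))**2 = (sqrt(-2 + 21**3))**2 = (sqrt(-2 + 9261))**2 = (sqrt(9259))**2 = 9259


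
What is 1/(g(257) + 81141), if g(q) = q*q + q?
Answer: 1/147447 ≈ 6.7821e-6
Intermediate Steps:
g(q) = q + q² (g(q) = q² + q = q + q²)
1/(g(257) + 81141) = 1/(257*(1 + 257) + 81141) = 1/(257*258 + 81141) = 1/(66306 + 81141) = 1/147447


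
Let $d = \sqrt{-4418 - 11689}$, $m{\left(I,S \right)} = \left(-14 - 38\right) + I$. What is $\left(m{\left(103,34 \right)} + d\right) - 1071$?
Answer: $-1020 + i \sqrt{16107} \approx -1020.0 + 126.91 i$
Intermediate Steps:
$m{\left(I,S \right)} = -52 + I$
$d = i \sqrt{16107}$ ($d = \sqrt{-16107} = i \sqrt{16107} \approx 126.91 i$)
$\left(m{\left(103,34 \right)} + d\right) - 1071 = \left(\left(-52 + 103\right) + i \sqrt{16107}\right) - 1071 = \left(51 + i \sqrt{16107}\right) - 1071 = -1020 + i \sqrt{16107}$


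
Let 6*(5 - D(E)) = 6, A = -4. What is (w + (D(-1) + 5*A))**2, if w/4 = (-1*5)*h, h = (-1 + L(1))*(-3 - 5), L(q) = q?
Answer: 256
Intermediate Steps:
D(E) = 4 (D(E) = 5 - 1/6*6 = 5 - 1 = 4)
h = 0 (h = (-1 + 1)*(-3 - 5) = 0*(-8) = 0)
w = 0 (w = 4*(-1*5*0) = 4*(-5*0) = 4*0 = 0)
(w + (D(-1) + 5*A))**2 = (0 + (4 + 5*(-4)))**2 = (0 + (4 - 20))**2 = (0 - 16)**2 = (-16)**2 = 256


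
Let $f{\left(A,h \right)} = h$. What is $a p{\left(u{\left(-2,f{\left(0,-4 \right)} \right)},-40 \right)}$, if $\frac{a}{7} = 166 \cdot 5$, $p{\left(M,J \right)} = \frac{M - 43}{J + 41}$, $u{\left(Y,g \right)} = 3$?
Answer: $-232400$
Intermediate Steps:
$p{\left(M,J \right)} = \frac{-43 + M}{41 + J}$
$a = 5810$ ($a = 7 \cdot 166 \cdot 5 = 7 \cdot 830 = 5810$)
$a p{\left(u{\left(-2,f{\left(0,-4 \right)} \right)},-40 \right)} = 5810 \frac{-43 + 3}{41 - 40} = 5810 \cdot 1^{-1} \left(-40\right) = 5810 \cdot 1 \left(-40\right) = 5810 \left(-40\right) = -232400$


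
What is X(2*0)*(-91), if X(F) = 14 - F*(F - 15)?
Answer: -1274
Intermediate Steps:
X(F) = 14 - F*(-15 + F)
X(2*0)*(-91) = (14 - (2*0)² + 15*(2*0))*(-91) = (14 - 1*0² + 15*0)*(-91) = (14 - 1*0 + 0)*(-91) = (14 + 0 + 0)*(-91) = 14*(-91) = -1274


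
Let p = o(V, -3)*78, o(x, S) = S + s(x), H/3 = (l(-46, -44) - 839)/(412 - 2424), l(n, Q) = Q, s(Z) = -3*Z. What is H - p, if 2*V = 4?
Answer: 1415073/2012 ≈ 703.32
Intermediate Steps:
V = 2 (V = (½)*4 = 2)
H = 2649/2012 (H = 3*((-44 - 839)/(412 - 2424)) = 3*(-883/(-2012)) = 3*(-883*(-1/2012)) = 3*(883/2012) = 2649/2012 ≈ 1.3166)
o(x, S) = S - 3*x
p = -702 (p = (-3 - 3*2)*78 = (-3 - 6)*78 = -9*78 = -702)
H - p = 2649/2012 - 1*(-702) = 2649/2012 + 702 = 1415073/2012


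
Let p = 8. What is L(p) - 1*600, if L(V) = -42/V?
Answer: -2421/4 ≈ -605.25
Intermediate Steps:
L(p) - 1*600 = -42/8 - 1*600 = -42*1/8 - 600 = -21/4 - 600 = -2421/4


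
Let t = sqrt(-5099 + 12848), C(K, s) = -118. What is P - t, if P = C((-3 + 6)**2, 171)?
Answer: -118 - 3*sqrt(861) ≈ -206.03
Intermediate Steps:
t = 3*sqrt(861) (t = sqrt(7749) = 3*sqrt(861) ≈ 88.028)
P = -118
P - t = -118 - 3*sqrt(861)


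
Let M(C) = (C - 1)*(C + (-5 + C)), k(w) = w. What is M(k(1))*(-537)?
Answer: 0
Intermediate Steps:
M(C) = (-1 + C)*(-5 + 2*C)
M(k(1))*(-537) = (5 - 7*1 + 2*1**2)*(-537) = (5 - 7 + 2*1)*(-537) = (5 - 7 + 2)*(-537) = 0*(-537) = 0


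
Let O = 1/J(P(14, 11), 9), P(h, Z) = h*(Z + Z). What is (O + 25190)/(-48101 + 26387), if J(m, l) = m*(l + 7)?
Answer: -124136321/107006592 ≈ -1.1601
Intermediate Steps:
P(h, Z) = 2*Z*h (P(h, Z) = h*(2*Z) = 2*Z*h)
J(m, l) = m*(7 + l)
O = 1/4928 (O = 1/((2*11*14)*(7 + 9)) = 1/(308*16) = 1/4928 ≈ 0.00020292)
(O + 25190)/(-48101 + 26387) = (1/4928 + 25190)/(-48101 + 26387) = (124136321/4928)/(-21714) = (124136321/4928)*(-1/21714) = -124136321/107006592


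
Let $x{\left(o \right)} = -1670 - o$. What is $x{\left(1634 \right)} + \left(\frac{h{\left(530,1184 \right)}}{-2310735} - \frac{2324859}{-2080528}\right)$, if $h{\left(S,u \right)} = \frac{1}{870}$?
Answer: $- \frac{6907264657278645689}{2091283757614800} \approx -3302.9$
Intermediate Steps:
$h{\left(S,u \right)} = \frac{1}{870}$
$x{\left(1634 \right)} + \left(\frac{h{\left(530,1184 \right)}}{-2310735} - \frac{2324859}{-2080528}\right) = \left(-1670 - 1634\right) + \left(\frac{1}{870 \left(-2310735\right)} - \frac{2324859}{-2080528}\right) = \left(-1670 - 1634\right) + \left(\frac{1}{870} \left(- \frac{1}{2310735}\right) - - \frac{2324859}{2080528}\right) = -3304 + \left(- \frac{1}{2010339450} + \frac{2324859}{2080528}\right) = -3304 + \frac{2336877880653511}{2091283757614800} = - \frac{6907264657278645689}{2091283757614800}$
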